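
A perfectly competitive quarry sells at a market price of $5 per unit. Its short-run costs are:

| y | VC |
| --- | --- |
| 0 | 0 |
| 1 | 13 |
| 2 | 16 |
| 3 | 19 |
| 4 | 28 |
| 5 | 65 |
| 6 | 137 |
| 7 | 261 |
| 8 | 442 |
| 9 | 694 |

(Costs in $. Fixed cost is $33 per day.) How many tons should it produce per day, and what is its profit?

Tabulate TR − TC: y=0: -33; y=1: -41; y=2: -39; y=3: -37; y=4: -41; y=5: -73; y=6: -140; y=7: -259; y=8: -435; y=9: -682.
Profit is highest at y = 0. Equivalently, the lowest AVC in the table is 19/3 ≈ $6.33 at y = 3, and P = $5 falls below it — price never covers variable cost, so the firm shuts down and loses only its fixed cost.

y = 0 (shut down); profit = -$33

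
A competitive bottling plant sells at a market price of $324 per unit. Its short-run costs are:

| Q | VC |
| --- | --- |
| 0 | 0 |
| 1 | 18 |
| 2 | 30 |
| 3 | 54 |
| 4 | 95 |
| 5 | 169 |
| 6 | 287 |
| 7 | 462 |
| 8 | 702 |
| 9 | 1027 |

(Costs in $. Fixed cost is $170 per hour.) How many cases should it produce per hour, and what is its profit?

Q = 8; profit = $1720

Profit at each row (π = 324Q − TC): Q=0: -170; Q=1: 136; Q=2: 448; Q=3: 748; Q=4: 1031; Q=5: 1281; Q=6: 1487; Q=7: 1636; Q=8: 1720; Q=9: 1719.
Profit is maximized at Q = 8. AVC there is 702/8 = $87.75 ≤ P, so producing beats shutting down (which would give -$170).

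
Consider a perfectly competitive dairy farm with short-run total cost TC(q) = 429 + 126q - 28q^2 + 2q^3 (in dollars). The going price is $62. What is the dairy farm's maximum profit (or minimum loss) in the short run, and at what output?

Profit = -$173 at q = 8

AVC = 126 - 28q + 2q^2 has its minimum $28 at q = 7; price $62 clears that bar, so the firm operates.
MC = 126 - 56q + 6q^2. Setting P = MC and taking the root on the rising branch gives q* = 8.
TR = 62·8 = 496. TC = 429 + 240 = 669. Profit = 496 − 669 = -$173.
By producing, the firm covers all variable cost plus $256 of fixed cost; shutting down would lose the full $429.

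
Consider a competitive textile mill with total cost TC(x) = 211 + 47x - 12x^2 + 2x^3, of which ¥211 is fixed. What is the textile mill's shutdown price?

Short-run supply begins at min AVC. From VC = 47x - 12x^2 + 2x^3, AVC = 47 - 12x + 2x^2.
dAVC/dx = -12 + 4x = 0 gives x = 3. min AVC = 47 - 12·3 + 2·3^2 = 29.
So the shutdown price is ¥29.

¥29 per unit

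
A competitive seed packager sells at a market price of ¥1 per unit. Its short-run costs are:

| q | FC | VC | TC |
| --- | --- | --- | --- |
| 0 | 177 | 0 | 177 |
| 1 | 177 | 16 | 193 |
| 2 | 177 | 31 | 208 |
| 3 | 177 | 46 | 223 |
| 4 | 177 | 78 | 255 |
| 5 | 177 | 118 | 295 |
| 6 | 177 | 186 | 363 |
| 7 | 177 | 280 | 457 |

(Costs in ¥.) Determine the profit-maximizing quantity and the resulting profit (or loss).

Profit at each row (π = 1q − TC): q=0: -177; q=1: -192; q=2: -206; q=3: -220; q=4: -251; q=5: -290; q=6: -357; q=7: -450.
Profit is highest at q = 0. Equivalently, the lowest AVC in the table is 46/3 ≈ ¥15.33 at q = 3, and P = ¥1 falls below it — price never covers variable cost, so the firm shuts down and loses only its fixed cost.

q = 0 (shut down); profit = -¥177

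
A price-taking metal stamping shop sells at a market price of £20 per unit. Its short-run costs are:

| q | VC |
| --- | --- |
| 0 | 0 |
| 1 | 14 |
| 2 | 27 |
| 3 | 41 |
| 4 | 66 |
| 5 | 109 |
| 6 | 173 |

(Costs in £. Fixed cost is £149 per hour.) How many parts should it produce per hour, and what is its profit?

q = 3; profit = -£130

Compute π = P·q − TC at each output: q=0: -149; q=1: -143; q=2: -136; q=3: -130; q=4: -135; q=5: -158; q=6: -202.
Profit is maximized at q = 3. AVC there is 41/3 = £13.67 ≤ P, so producing beats shutting down (which would give -£149).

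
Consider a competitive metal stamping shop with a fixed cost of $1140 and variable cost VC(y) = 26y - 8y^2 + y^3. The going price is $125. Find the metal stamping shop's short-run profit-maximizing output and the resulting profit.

Profit = -$330 at y = 9

AVC = 26 - 8y + y^2 has its minimum $10 at y = 4; price $125 clears that bar, so the firm operates.
MC = 26 - 16y + 3y^2. Setting P = MC and taking the root on the rising branch gives y* = 9.
TR = 125·9 = 1125. TC = 1140 + 315 = 1455. Profit = 1125 − 1455 = -$330.
Shutting down would mean losing the fixed cost of $1140, so operating at a loss of $330 is better by $810.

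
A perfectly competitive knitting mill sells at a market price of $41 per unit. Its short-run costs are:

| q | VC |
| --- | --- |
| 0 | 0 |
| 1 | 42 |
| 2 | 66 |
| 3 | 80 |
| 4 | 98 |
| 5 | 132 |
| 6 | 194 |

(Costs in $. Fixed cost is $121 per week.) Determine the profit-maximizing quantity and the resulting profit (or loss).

Compute π = P·q − TC at each output: q=0: -121; q=1: -122; q=2: -105; q=3: -78; q=4: -55; q=5: -48; q=6: -69.
Profit is maximized at q = 5. AVC there is 132/5 = $26.40 ≤ P, so producing beats shutting down (which would give -$121).

q = 5; profit = -$48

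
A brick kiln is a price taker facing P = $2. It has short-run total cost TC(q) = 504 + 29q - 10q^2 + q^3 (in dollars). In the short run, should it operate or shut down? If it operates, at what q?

From TC, MC = TC'(q) = 29 - 20q + 3q^2 and AVC = VC/q = 29 - 10q + q^2.
AVC hits its minimum where MC = AVC, at q = 5, giving min AVC = 29 - 10·5 + 5^2 = $4.
P = $2 lies below min AVC = $4; no output level covers variable cost.
Shutting down limits the loss to fixed cost, $504.

Shut down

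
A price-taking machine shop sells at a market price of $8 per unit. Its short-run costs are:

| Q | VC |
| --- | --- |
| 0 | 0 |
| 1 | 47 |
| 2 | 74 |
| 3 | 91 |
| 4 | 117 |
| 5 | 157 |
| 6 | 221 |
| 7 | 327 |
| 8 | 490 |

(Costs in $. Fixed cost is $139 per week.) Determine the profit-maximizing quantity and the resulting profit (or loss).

Tabulate TR − TC: Q=0: -139; Q=1: -178; Q=2: -197; Q=3: -206; Q=4: -224; Q=5: -256; Q=6: -312; Q=7: -410; Q=8: -565.
Profit is highest at Q = 0. Equivalently, the lowest AVC in the table is 117/4 ≈ $29.25 at Q = 4, and P = $8 falls below it — price never covers variable cost, so the firm shuts down and loses only its fixed cost.

Q = 0 (shut down); profit = -$139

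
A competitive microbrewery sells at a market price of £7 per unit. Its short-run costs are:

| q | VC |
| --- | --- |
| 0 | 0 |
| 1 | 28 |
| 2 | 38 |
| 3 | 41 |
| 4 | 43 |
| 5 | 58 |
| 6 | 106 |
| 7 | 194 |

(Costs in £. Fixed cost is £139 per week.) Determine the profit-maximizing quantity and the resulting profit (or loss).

q = 0 (shut down); profit = -£139

Compute π = P·q − TC at each output: q=0: -139; q=1: -160; q=2: -163; q=3: -159; q=4: -154; q=5: -162; q=6: -203; q=7: -284.
Profit is highest at q = 0. Equivalently, the lowest AVC in the table is 43/4 ≈ £10.75 at q = 4, and P = £7 falls below it — price never covers variable cost, so the firm shuts down and loses only its fixed cost.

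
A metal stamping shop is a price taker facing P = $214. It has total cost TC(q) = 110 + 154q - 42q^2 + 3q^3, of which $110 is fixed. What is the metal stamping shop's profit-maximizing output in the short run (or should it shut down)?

Produce at q = 10

Variable cost is VC = 154q - 42q^2 + 3q^3, so AVC = VC/q = 154 - 42q + 3q^2 and MC = dTC/dq = 154 - 84q + 9q^2.
AVC hits its minimum where MC = AVC, at q = 7, giving min AVC = 154 - 42·7 + 3·7^2 = $7.
Since P = $214 ≥ min AVC = $7, price covers variable cost and the firm should produce.
Solving P = MC: -60 - 84q + 9q^2 = 0 ⇒ q = -2/3 or 10. On the upward-sloping branch, q* = 10.
Check: AVC at q = 10 is $34 ≤ P, so revenue covers variable cost.
Profit = P·q − TC = 214·10 − 450 = $1690.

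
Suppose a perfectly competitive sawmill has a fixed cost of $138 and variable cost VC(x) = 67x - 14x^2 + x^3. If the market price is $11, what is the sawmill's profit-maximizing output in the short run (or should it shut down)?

Shut down

From TC, MC = TC'(x) = 67 - 28x + 3x^2 and AVC = VC/x = 67 - 14x + x^2.
AVC hits its minimum where MC = AVC, at x = 7, giving min AVC = 67 - 14·7 + 7^2 = $18.
P = $11 lies below min AVC = $18; no output level covers variable cost.
Best response: produce nothing and absorb the $138 fixed cost.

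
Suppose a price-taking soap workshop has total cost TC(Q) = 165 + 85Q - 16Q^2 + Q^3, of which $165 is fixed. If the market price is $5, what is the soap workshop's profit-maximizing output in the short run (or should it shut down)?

Shut down

From TC, MC = TC'(Q) = 85 - 32Q + 3Q^2 and AVC = VC/Q = 85 - 16Q + Q^2.
AVC hits its minimum where MC = AVC, at Q = 8, giving min AVC = 85 - 16·8 + 8^2 = $21.
P = $5 lies below min AVC = $21; no output level covers variable cost.
The firm minimizes its loss by shutting down and losing only its fixed cost of $165.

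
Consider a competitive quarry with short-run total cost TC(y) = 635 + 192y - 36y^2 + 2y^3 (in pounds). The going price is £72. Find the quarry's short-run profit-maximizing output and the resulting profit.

Profit = -£235 at y = 10

AVC = 192 - 36y + 2y^2 has its minimum £30 at y = 9; price £72 clears that bar, so the firm operates.
With MC = 192 - 72y + 6y^2, P = MC on the upward-sloping part at y* = 10.
TR = 72·10 = 720. TC = 635 + 320 = 955. Profit = 720 − 955 = -£235.
Shutting down would mean losing the fixed cost of £635, so operating at a loss of £235 is better by £400.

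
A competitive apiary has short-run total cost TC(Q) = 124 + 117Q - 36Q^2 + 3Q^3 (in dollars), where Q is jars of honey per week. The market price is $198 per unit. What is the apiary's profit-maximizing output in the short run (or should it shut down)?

Produce at Q = 9

Variable cost is VC = 117Q - 36Q^2 + 3Q^3, so AVC = VC/Q = 117 - 36Q + 3Q^2 and MC = dTC/dQ = 117 - 72Q + 9Q^2.
AVC is minimized where dAVC/dQ = -36 + 6Q = 0, at Q = 6; min AVC = 117 - 36·6 + 3·6^2 = $9.
P = $198 exceeds min AVC = $9, so the firm stays open.
Set P = MC: 198 = 117 - 72Q + 9Q^2 → -81 - 72Q + 9Q^2 = 0. The roots are Q = -1 and Q = 9; the profit-maximizing output is on the rising part of MC, so Q* = 9.
Check: AVC at Q = 9 is $36 ≤ P, so revenue covers variable cost.
Profit = P·Q − TC = 198·9 − 448 = $1334.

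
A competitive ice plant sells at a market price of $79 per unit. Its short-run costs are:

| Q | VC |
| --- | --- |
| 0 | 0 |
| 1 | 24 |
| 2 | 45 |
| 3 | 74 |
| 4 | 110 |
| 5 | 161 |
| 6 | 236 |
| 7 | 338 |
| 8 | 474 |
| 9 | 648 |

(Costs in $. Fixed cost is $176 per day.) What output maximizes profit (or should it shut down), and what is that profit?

Compute π = P·Q − TC at each output: Q=0: -176; Q=1: -121; Q=2: -63; Q=3: -13; Q=4: 30; Q=5: 58; Q=6: 62; Q=7: 39; Q=8: -18; Q=9: -113.
Profit is maximized at Q = 6. AVC there is 236/6 = $39.33 ≤ P, so producing beats shutting down (which would give -$176).

Q = 6; profit = $62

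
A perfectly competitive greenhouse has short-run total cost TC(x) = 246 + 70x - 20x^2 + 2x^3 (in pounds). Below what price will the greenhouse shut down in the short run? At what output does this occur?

£20 per unit, at x = 5

The firm shuts down when price falls below the minimum of average variable cost. AVC = VC/x = 70 - 20x + 2x^2.
dAVC/dx = -20 + 4x = 0 gives x = 5. min AVC = 70 - 20·5 + 2·5^2 = 20.
The firm shuts down for any P below £20.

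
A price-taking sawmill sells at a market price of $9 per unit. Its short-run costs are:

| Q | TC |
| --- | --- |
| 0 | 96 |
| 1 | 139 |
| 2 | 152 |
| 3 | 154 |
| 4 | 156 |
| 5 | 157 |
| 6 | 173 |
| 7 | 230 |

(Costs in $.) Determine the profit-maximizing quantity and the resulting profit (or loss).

Q = 0 (shut down); profit = -$96

Compute π = P·Q − TC at each output: Q=0: -96; Q=1: -130; Q=2: -134; Q=3: -127; Q=4: -120; Q=5: -112; Q=6: -119; Q=7: -167.
Profit is highest at Q = 0. Equivalently, the lowest AVC in the table is 61/5 ≈ $12.20 at Q = 5, and P = $9 falls below it — price never covers variable cost, so the firm shuts down and loses only its fixed cost.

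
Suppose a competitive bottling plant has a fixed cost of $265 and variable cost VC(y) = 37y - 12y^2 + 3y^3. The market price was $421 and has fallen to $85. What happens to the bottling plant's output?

Output falls from 8 to 4

MC = 37 - 24y + 9y^2; the shutdown threshold is min AVC = $25 (at y = 2).
At P = $421 ≥ min AVC, set P = MC on the rising branch: y = 8.
At P = $85 ≥ min AVC, set P = MC: y = 4. The firm stays open but cuts output.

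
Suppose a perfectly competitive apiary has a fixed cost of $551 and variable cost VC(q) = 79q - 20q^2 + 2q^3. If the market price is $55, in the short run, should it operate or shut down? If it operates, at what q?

Produce at q = 6

Variable cost is VC = 79q - 20q^2 + 2q^3, so AVC = VC/q = 79 - 20q + 2q^2 and MC = dTC/dq = 79 - 40q + 6q^2.
AVC hits its minimum where MC = AVC, at q = 5, giving min AVC = 79 - 20·5 + 2·5^2 = $29.
P = $55 exceeds min AVC = $29, so the firm stays open.
Set P = MC: 55 = 79 - 40q + 6q^2 → 24 - 40q + 6q^2 = 0. The roots are q = 2/3 and q = 6; the profit-maximizing output is on the rising part of MC, so q* = 6.
Check: AVC at q = 6 is $31 ≤ P, so revenue covers variable cost.
Profit = P·q − TC = 55·6 − 737 = -$407, a loss, but smaller than the $551 fixed cost the firm would lose by shutting down.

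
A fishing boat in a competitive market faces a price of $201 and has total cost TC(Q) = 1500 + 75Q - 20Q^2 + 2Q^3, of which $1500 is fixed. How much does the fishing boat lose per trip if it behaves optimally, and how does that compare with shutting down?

AVC = 75 - 20Q + 2Q^2; min AVC = $25 at Q = 5. Since P = $201 ≥ min AVC, the firm produces.
MC = 75 - 40Q + 6Q^2. Setting P = MC and taking the root on the rising branch gives Q* = 9.
TR = 201·9 = 1809. TC = 1500 + 513 = 2013. Profit = 1809 − 2013 = -$204.
That loss of $204 beats the $1500 the firm would lose by shutting down; producing recovers $1296 of fixed cost.

Profit = -$204 at Q = 9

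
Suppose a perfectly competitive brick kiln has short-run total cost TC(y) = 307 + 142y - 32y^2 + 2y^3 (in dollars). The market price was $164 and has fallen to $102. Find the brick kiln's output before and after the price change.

MC = 142 - 64y + 6y^2; the shutdown threshold is min AVC = $14 (at y = 8).
At P = $164 ≥ min AVC, set P = MC on the rising branch: y = 11.
At P = $102 ≥ min AVC, set P = MC: y = 10. The firm stays open but cuts output.

Output falls from 11 to 10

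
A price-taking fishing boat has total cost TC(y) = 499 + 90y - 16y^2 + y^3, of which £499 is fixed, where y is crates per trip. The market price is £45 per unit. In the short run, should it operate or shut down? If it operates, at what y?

Produce at y = 9

From TC, MC = TC'(y) = 90 - 32y + 3y^2 and AVC = VC/y = 90 - 16y + y^2.
AVC is minimized where dAVC/dy = -16 + 2y = 0, at y = 8; min AVC = 90 - 16·8 + 8^2 = £26.
P = £45 exceeds min AVC = £26, so the firm stays open.
Solving P = MC: 45 - 32y + 3y^2 = 0 ⇒ y = 5/3 or 9. On the upward-sloping branch, y* = 9.
Check: AVC at y = 9 is £27 ≤ P, so revenue covers variable cost.
Profit = P·y − TC = 45·9 − 742 = -£337, a loss, but smaller than the £499 fixed cost the firm would lose by shutting down.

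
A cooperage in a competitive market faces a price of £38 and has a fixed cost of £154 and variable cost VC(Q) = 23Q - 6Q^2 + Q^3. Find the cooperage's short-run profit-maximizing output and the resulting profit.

AVC = 23 - 6Q + Q^2; min AVC = £14 at Q = 3. Since P = £38 ≥ min AVC, the firm produces.
With MC = 23 - 12Q + 3Q^2, P = MC on the upward-sloping part at Q* = 5.
TR = 38·5 = 190. TC = 154 + 90 = 244. Profit = 190 − 244 = -£54.
Shutting down would mean losing the fixed cost of £154, so operating at a loss of £54 is better by £100.

Profit = -£54 at Q = 5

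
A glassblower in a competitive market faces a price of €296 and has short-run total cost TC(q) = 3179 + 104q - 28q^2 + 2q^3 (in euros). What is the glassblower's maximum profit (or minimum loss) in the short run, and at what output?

AVC = 104 - 28q + 2q^2; min AVC = €6 at q = 7. Since P = €296 ≥ min AVC, the firm produces.
MC = 104 - 56q + 6q^2. Setting P = MC and taking the root on the rising branch gives q* = 12.
TR = 296·12 = 3552. TC = 3179 + 672 = 3851. Profit = 3552 − 3851 = -€299.
That loss of €299 beats the €3179 the firm would lose by shutting down; producing recovers €2880 of fixed cost.

Profit = -€299 at q = 12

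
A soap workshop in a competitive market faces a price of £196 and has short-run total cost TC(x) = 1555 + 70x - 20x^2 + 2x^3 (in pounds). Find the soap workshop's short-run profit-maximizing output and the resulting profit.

Profit = -£259 at x = 9

AVC = 70 - 20x + 2x^2 has its minimum £20 at x = 5; price £196 clears that bar, so the firm operates.
With MC = 70 - 40x + 6x^2, P = MC on the upward-sloping part at x* = 9.
TR = 196·9 = 1764. TC = 1555 + 468 = 2023. Profit = 1764 − 2023 = -£259.
By producing, the firm covers all variable cost plus £1296 of fixed cost; shutting down would lose the full £1555.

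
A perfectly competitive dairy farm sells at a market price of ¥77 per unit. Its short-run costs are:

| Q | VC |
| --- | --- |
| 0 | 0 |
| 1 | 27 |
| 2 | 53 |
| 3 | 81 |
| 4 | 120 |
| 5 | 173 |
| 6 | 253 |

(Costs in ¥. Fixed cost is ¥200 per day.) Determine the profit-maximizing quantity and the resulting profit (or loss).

Q = 5; profit = ¥12

Compute π = P·Q − TC at each output: Q=0: -200; Q=1: -150; Q=2: -99; Q=3: -50; Q=4: -12; Q=5: 12; Q=6: 9.
Profit is maximized at Q = 5. AVC there is 173/5 = ¥34.60 ≤ P, so producing beats shutting down (which would give -¥200).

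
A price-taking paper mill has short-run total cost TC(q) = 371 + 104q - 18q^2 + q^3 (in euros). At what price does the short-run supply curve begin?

€23 per unit

The firm shuts down when price falls below the minimum of average variable cost. AVC = VC/q = 104 - 18q + q^2.
dAVC/dq = -18 + 2q = 0 gives q = 9. min AVC = 104 - 18·9 + 9^2 = 23.
So the shutdown price is €23.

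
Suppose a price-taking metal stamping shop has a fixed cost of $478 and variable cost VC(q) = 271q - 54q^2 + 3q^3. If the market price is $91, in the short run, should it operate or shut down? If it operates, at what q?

Produce at q = 10

Strip out fixed cost: VC = 271q - 54q^2 + 3q^3. Then AVC = 271 - 54q + 3q^2 and MC = 271 - 108q + 9q^2.
AVC hits its minimum where MC = AVC, at q = 9, giving min AVC = 271 - 54·9 + 3·9^2 = $28.
Since P = $91 ≥ min AVC = $28, price covers variable cost and the firm should produce.
Set P = MC: 91 = 271 - 108q + 9q^2 → 180 - 108q + 9q^2 = 0. The roots are q = 2 and q = 10; the profit-maximizing output is on the rising part of MC, so q* = 10.
Check: AVC at q = 10 is $31 ≤ P, so revenue covers variable cost.
Profit = P·q − TC = 91·10 − 788 = $122.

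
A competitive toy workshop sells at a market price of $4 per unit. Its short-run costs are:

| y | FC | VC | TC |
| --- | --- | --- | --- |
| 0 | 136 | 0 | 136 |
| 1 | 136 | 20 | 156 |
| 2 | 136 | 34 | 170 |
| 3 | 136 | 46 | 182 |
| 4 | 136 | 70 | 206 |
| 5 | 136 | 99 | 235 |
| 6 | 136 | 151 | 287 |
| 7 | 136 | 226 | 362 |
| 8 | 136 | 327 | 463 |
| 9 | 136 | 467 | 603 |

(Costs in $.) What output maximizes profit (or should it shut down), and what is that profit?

Compute π = P·y − TC at each output: y=0: -136; y=1: -152; y=2: -162; y=3: -170; y=4: -190; y=5: -215; y=6: -263; y=7: -334; y=8: -431; y=9: -567.
Profit is highest at y = 0. Equivalently, the lowest AVC in the table is 46/3 ≈ $15.33 at y = 3, and P = $4 falls below it — price never covers variable cost, so the firm shuts down and loses only its fixed cost.

y = 0 (shut down); profit = -$136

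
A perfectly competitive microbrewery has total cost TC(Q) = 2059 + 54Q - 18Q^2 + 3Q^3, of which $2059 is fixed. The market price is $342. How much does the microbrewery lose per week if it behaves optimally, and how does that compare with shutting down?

AVC = 54 - 18Q + 3Q^2 has its minimum $27 at Q = 3; price $342 clears that bar, so the firm operates.
MC = 54 - 36Q + 9Q^2. Setting P = MC and taking the root on the rising branch gives Q* = 8.
TR = 342·8 = 2736. TC = 2059 + 816 = 2875. Profit = 2736 − 2875 = -$139.
By producing, the firm covers all variable cost plus $1920 of fixed cost; shutting down would lose the full $2059.

Profit = -$139 at Q = 8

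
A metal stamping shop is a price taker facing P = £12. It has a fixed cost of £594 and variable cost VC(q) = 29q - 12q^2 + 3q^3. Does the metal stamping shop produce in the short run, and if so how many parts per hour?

From TC, MC = TC'(q) = 29 - 24q + 9q^2 and AVC = VC/q = 29 - 12q + 3q^2.
AVC is minimized where dAVC/dq = -12 + 6q = 0, at q = 2; min AVC = 29 - 12·2 + 3·2^2 = £17.
Since P = £12 < min AVC = £17, price fails to cover variable cost at any output.
Shutting down limits the loss to fixed cost, £594.

Shut down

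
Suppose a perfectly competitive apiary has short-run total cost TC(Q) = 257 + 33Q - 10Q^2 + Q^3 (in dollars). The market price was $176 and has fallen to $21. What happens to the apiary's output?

Output falls from 11 to 6

MC = 33 - 20Q + 3Q^2; the shutdown threshold is min AVC = $8 (at Q = 5).
With P = $176 above the shutdown price, P = MC gives Q = 11.
At P = $21 ≥ min AVC, set P = MC: Q = 6. The firm stays open but cuts output.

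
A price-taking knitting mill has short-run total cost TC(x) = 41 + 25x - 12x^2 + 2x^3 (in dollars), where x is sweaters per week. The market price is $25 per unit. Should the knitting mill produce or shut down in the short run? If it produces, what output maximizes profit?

Produce at x = 4

From TC, MC = TC'(x) = 25 - 24x + 6x^2 and AVC = VC/x = 25 - 12x + 2x^2.
AVC is minimized where dAVC/dx = -12 + 4x = 0, at x = 3; min AVC = 25 - 12·3 + 2·3^2 = $7.
P = $25 exceeds min AVC = $7, so the firm stays open.
Solving P = MC: -24x + 6x^2 = 0 ⇒ x = 0 or 4. On the upward-sloping branch, x* = 4.
Check: AVC at x = 4 is $9 ≤ P, so revenue covers variable cost.
Profit = P·x − TC = 25·4 − 77 = $23.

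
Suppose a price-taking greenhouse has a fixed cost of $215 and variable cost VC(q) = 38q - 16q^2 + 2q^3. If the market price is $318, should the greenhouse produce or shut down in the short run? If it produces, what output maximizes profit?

Produce at q = 10

From TC, MC = TC'(q) = 38 - 32q + 6q^2 and AVC = VC/q = 38 - 16q + 2q^2.
The AVC parabola has its vertex at q = 16/4 = 4, where AVC = 38 - 16·4 + 2·4^2 = $6.
Because $318 ≥ $6, revenue can cover variable cost; the firm operates.
P = MC gives -280 - 32q + 6q^2 = 0, with roots -14/3 and 10. Take the larger (rising MC): q* = 10.
Check: AVC at q = 10 is $78 ≤ P, so revenue covers variable cost.
Profit = P·q − TC = 318·10 − 995 = $2185.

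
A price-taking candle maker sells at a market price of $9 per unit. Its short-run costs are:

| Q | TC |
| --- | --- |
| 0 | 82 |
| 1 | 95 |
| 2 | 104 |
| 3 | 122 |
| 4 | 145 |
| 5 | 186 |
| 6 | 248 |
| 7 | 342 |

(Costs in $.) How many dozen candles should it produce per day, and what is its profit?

Q = 0 (shut down); profit = -$82

Profit at each row (π = 9Q − TC): Q=0: -82; Q=1: -86; Q=2: -86; Q=3: -95; Q=4: -109; Q=5: -141; Q=6: -194; Q=7: -279.
Profit is highest at Q = 0. Equivalently, the lowest AVC in the table is 22/2 ≈ $11 at Q = 2, and P = $9 falls below it — price never covers variable cost, so the firm shuts down and loses only its fixed cost.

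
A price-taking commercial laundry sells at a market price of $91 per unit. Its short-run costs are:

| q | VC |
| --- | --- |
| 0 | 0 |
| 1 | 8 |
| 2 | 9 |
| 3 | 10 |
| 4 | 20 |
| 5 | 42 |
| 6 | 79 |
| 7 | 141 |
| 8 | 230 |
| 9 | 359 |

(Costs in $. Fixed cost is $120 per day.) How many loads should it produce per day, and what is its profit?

Tabulate TR − TC: q=0: -120; q=1: -37; q=2: 53; q=3: 143; q=4: 224; q=5: 293; q=6: 347; q=7: 376; q=8: 378; q=9: 340.
Profit is maximized at q = 8. AVC there is 230/8 = $28.75 ≤ P, so producing beats shutting down (which would give -$120).

q = 8; profit = $378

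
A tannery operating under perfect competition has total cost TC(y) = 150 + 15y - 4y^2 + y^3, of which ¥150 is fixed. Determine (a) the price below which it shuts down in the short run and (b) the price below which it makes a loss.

AVC = 15 - 4y + y^2; minimized at y = 2, giving min AVC = ¥11. That is the shutdown price.
ATC = 150/y + 15 - 4y + y^2. Setting dATC/dy = −150/y^2 − 4 + 2y = 0 gives y = 5 (since 2·5^3 − 4·5^2 = 150).
min ATC = 150/5 + 15 − 4·5 + 5^2 = ¥50. That is the break-even price.
Between these two prices the firm operates at a loss; above ¥50 it earns a profit.

Shutdown price = ¥11; break-even price = ¥50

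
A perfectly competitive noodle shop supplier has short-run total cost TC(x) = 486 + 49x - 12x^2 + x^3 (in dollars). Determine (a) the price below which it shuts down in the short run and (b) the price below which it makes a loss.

AVC = 49 - 12x + x^2; minimized at x = 6, giving min AVC = $13. That is the shutdown price.
ATC = 486/x + 49 - 12x + x^2. Setting dATC/dx = −486/x^2 − 12 + 2x = 0 gives x = 9 (since 2·9^3 − 12·9^2 = 486).
min ATC = 486/9 + 49 − 12·9 + 9^2 = $76. That is the break-even price.
For $13 ≤ P < $76 the firm produces at a loss; below $13 it shuts down.

Shutdown price = $13; break-even price = $76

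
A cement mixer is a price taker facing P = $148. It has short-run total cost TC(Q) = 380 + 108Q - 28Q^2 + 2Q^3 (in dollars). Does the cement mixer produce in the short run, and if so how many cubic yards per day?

Strip out fixed cost: VC = 108Q - 28Q^2 + 2Q^3. Then AVC = 108 - 28Q + 2Q^2 and MC = 108 - 56Q + 6Q^2.
AVC hits its minimum where MC = AVC, at Q = 7, giving min AVC = 108 - 28·7 + 2·7^2 = $10.
P = $148 exceeds min AVC = $10, so the firm stays open.
Solving P = MC: -40 - 56Q + 6Q^2 = 0 ⇒ Q = -2/3 or 10. On the upward-sloping branch, Q* = 10.
Check: AVC at Q = 10 is $28 ≤ P, so revenue covers variable cost.
Profit = P·Q − TC = 148·10 − 660 = $820.

Produce at Q = 10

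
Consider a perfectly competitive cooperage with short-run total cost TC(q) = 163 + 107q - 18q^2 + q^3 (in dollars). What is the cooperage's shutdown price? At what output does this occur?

The firm shuts down when price falls below the minimum of average variable cost. AVC = VC/q = 107 - 18q + q^2.
dAVC/dq = -18 + 2q = 0 gives q = 9. min AVC = 107 - 18·9 + 9^2 = 26.
So the shutdown price is $26.

$26 per unit, at q = 9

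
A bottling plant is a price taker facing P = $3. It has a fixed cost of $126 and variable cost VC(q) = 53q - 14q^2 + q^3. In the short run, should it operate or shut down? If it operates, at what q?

From TC, MC = TC'(q) = 53 - 28q + 3q^2 and AVC = VC/q = 53 - 14q + q^2.
AVC is minimized where dAVC/dq = -14 + 2q = 0, at q = 7; min AVC = 53 - 14·7 + 7^2 = $4.
P = $3 lies below min AVC = $4; no output level covers variable cost.
The firm minimizes its loss by shutting down and losing only its fixed cost of $126.

Shut down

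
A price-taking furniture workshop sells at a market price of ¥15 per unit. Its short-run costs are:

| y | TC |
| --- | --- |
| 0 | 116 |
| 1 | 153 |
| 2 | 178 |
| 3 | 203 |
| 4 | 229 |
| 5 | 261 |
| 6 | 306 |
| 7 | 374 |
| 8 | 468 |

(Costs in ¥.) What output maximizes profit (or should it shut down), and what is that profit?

Tabulate TR − TC: y=0: -116; y=1: -138; y=2: -148; y=3: -158; y=4: -169; y=5: -186; y=6: -216; y=7: -269; y=8: -348.
Profit is highest at y = 0. Equivalently, the lowest AVC in the table is 113/4 ≈ ¥28.25 at y = 4, and P = ¥15 falls below it — price never covers variable cost, so the firm shuts down and loses only its fixed cost.

y = 0 (shut down); profit = -¥116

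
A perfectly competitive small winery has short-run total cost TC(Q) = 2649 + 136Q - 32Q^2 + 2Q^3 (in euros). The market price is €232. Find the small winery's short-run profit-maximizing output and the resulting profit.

AVC = 136 - 32Q + 2Q^2 has its minimum €8 at Q = 8; price €232 clears that bar, so the firm operates.
With MC = 136 - 64Q + 6Q^2, P = MC on the upward-sloping part at Q* = 12.
TR = 232·12 = 2784. TC = 2649 + 480 = 3129. Profit = 2784 − 3129 = -€345.
That loss of €345 beats the €2649 the firm would lose by shutting down; producing recovers €2304 of fixed cost.

Profit = -€345 at Q = 12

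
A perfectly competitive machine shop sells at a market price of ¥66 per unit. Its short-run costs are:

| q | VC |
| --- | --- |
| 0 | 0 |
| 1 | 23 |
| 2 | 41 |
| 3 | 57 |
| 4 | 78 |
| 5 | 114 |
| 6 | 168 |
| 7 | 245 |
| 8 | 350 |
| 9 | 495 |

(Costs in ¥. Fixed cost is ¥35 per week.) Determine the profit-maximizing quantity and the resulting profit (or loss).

q = 6; profit = ¥193

Profit at each row (π = 66q − TC): q=0: -35; q=1: 8; q=2: 56; q=3: 106; q=4: 151; q=5: 181; q=6: 193; q=7: 182; q=8: 143; q=9: 64.
Profit is maximized at q = 6. AVC there is 168/6 = ¥28 ≤ P, so producing beats shutting down (which would give -¥35).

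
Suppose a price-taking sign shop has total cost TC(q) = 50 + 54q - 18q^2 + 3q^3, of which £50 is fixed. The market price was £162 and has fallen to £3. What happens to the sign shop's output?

Output falls from 6 to 0 (the firm shuts down)

MC = 54 - 36q + 9q^2; the shutdown threshold is min AVC = £27 (at q = 3).
With P = £162 above the shutdown price, P = MC gives q = 6.
At P = £3 < min AVC = £27, price no longer covers variable cost at any output, so the firm shuts down: q = 0.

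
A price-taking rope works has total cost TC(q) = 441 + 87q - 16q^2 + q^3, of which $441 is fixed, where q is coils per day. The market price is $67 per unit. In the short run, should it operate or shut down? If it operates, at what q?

Produce at q = 10

Variable cost is VC = 87q - 16q^2 + q^3, so AVC = VC/q = 87 - 16q + q^2 and MC = dTC/dq = 87 - 32q + 3q^2.
The AVC parabola has its vertex at q = 16/2 = 8, where AVC = 87 - 16·8 + 8^2 = $23.
Since P = $67 ≥ min AVC = $23, price covers variable cost and the firm should produce.
Solving P = MC: 20 - 32q + 3q^2 = 0 ⇒ q = 2/3 or 10. On the upward-sloping branch, q* = 10.
Check: AVC at q = 10 is $27 ≤ P, so revenue covers variable cost.
Profit = P·q − TC = 67·10 − 711 = -$41, a loss, but smaller than the $441 fixed cost the firm would lose by shutting down.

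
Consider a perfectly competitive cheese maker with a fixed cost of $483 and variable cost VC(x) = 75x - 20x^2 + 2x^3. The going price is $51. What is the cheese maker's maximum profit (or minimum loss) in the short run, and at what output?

AVC = 75 - 20x + 2x^2; min AVC = $25 at x = 5. Since P = $51 ≥ min AVC, the firm produces.
With MC = 75 - 40x + 6x^2, P = MC on the upward-sloping part at x* = 6.
TR = 51·6 = 306. TC = 483 + 162 = 645. Profit = 306 − 645 = -$339.
By producing, the firm covers all variable cost plus $144 of fixed cost; shutting down would lose the full $483.

Profit = -$339 at x = 6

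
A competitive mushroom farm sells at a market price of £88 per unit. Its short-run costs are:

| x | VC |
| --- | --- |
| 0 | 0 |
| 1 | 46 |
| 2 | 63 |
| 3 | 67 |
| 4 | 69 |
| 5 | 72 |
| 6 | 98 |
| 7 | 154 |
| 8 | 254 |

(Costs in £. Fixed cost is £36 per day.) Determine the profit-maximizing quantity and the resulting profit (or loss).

x = 7; profit = £426

Tabulate TR − TC: x=0: -36; x=1: 6; x=2: 77; x=3: 161; x=4: 247; x=5: 332; x=6: 394; x=7: 426; x=8: 414.
Profit is maximized at x = 7. AVC there is 154/7 = £22 ≤ P, so producing beats shutting down (which would give -£36).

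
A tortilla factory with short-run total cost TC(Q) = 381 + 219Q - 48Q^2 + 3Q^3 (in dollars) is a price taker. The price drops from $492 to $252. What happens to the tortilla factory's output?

AVC = 219 - 48Q + 3Q^2, minimized at Q = 8 where min AVC = $27. MC = 219 - 96Q + 9Q^2.
At P = $492 ≥ min AVC, set P = MC on the rising branch: Q = 13.
At P = $252 ≥ min AVC, set P = MC: Q = 11. The firm stays open but cuts output.

Output falls from 13 to 11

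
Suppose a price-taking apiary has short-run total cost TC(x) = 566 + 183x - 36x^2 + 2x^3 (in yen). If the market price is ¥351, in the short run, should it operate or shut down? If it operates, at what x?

From TC, MC = TC'(x) = 183 - 72x + 6x^2 and AVC = VC/x = 183 - 36x + 2x^2.
AVC hits its minimum where MC = AVC, at x = 9, giving min AVC = 183 - 36·9 + 2·9^2 = ¥21.
Because ¥351 ≥ ¥21, revenue can cover variable cost; the firm operates.
Set P = MC: 351 = 183 - 72x + 6x^2 → -168 - 72x + 6x^2 = 0. The roots are x = -2 and x = 14; the profit-maximizing output is on the rising part of MC, so x* = 14.
Check: AVC at x = 14 is ¥71 ≤ P, so revenue covers variable cost.
Profit = P·x − TC = 351·14 − 1560 = ¥3354.

Produce at x = 14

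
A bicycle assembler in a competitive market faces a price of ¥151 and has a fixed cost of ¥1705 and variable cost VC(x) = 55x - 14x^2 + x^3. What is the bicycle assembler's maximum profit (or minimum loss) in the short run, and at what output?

Profit = -¥265 at x = 12

AVC = 55 - 14x + x^2 has its minimum ¥6 at x = 7; price ¥151 clears that bar, so the firm operates.
MC = 55 - 28x + 3x^2. Setting P = MC and taking the root on the rising branch gives x* = 12.
TR = 151·12 = 1812. TC = 1705 + 372 = 2077. Profit = 1812 − 2077 = -¥265.
By producing, the firm covers all variable cost plus ¥1440 of fixed cost; shutting down would lose the full ¥1705.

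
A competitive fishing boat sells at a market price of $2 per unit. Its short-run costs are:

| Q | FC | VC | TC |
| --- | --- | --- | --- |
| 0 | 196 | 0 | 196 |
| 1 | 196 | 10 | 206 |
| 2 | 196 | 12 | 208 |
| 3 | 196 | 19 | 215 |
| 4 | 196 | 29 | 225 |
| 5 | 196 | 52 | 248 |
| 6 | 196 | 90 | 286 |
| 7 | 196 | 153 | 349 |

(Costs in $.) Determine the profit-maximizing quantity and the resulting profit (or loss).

Q = 0 (shut down); profit = -$196

Tabulate TR − TC: Q=0: -196; Q=1: -204; Q=2: -204; Q=3: -209; Q=4: -217; Q=5: -238; Q=6: -274; Q=7: -335.
Profit is highest at Q = 0. Equivalently, the lowest AVC in the table is 12/2 ≈ $6 at Q = 2, and P = $2 falls below it — price never covers variable cost, so the firm shuts down and loses only its fixed cost.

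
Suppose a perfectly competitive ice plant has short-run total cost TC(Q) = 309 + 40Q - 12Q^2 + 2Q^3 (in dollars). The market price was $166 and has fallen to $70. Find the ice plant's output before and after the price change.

MC = 40 - 24Q + 6Q^2; the shutdown threshold is min AVC = $22 (at Q = 3).
At P = $166 ≥ min AVC, set P = MC on the rising branch: Q = 7.
At P = $70 ≥ min AVC, set P = MC: Q = 5. The firm stays open but cuts output.

Output falls from 7 to 5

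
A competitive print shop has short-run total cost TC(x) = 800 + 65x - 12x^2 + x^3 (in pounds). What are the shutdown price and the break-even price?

Shutdown price = £29; break-even price = £125

AVC = 65 - 12x + x^2; minimized at x = 6, giving min AVC = £29. That is the shutdown price.
ATC = 800/x + 65 - 12x + x^2. Setting dATC/dx = −800/x^2 − 12 + 2x = 0 gives x = 10 (since 2·10^3 − 12·10^2 = 800).
min ATC = 800/10 + 65 − 12·10 + 10^2 = £125. That is the break-even price.
Between these two prices the firm operates at a loss; above £125 it earns a profit.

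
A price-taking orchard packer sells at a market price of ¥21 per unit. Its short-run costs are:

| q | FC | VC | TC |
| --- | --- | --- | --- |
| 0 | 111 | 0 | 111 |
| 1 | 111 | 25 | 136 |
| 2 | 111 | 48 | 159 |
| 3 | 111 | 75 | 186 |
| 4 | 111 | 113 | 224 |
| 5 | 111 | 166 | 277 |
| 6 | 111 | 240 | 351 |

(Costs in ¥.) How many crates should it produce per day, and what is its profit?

Tabulate TR − TC: q=0: -111; q=1: -115; q=2: -117; q=3: -123; q=4: -140; q=5: -172; q=6: -225.
Profit is highest at q = 0. Equivalently, the lowest AVC in the table is 48/2 ≈ ¥24 at q = 2, and P = ¥21 falls below it — price never covers variable cost, so the firm shuts down and loses only its fixed cost.

q = 0 (shut down); profit = -¥111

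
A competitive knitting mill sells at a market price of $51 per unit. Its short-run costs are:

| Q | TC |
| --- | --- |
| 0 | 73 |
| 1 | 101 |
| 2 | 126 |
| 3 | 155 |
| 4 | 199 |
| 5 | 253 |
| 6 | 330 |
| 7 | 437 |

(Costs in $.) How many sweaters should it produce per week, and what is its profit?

Compute π = P·Q − TC at each output: Q=0: -73; Q=1: -50; Q=2: -24; Q=3: -2; Q=4: 5; Q=5: 2; Q=6: -24; Q=7: -80.
Profit is maximized at Q = 4. AVC there is 126/4 = $31.50 ≤ P, so producing beats shutting down (which would give -$73).

Q = 4; profit = $5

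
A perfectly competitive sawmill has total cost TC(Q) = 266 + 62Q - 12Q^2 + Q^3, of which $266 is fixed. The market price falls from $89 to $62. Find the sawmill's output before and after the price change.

Output falls from 9 to 8

AVC = 62 - 12Q + Q^2, minimized at Q = 6 where min AVC = $26. MC = 62 - 24Q + 3Q^2.
With P = $89 above the shutdown price, P = MC gives Q = 9.
At P = $62 ≥ min AVC, set P = MC: Q = 8. The firm stays open but cuts output.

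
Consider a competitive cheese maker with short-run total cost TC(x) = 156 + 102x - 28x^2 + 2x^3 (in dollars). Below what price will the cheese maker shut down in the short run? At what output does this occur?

The shutdown price is the minimum of AVC. VC = 102x - 28x^2 + 2x^3, so AVC = 102 - 28x + 2x^2.
At the minimum of AVC, MC = AVC. MC = 102 - 56x + 6x^2; setting MC = AVC gives 4x^2 - 28x = 0, so x = 7. min AVC = 4.
So the shutdown price is $4.

$4 per unit, at x = 7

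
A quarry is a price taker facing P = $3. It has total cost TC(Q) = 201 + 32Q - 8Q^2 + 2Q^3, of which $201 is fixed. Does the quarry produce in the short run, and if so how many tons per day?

Shut down

Variable cost is VC = 32Q - 8Q^2 + 2Q^3, so AVC = VC/Q = 32 - 8Q + 2Q^2 and MC = dTC/dQ = 32 - 16Q + 6Q^2.
AVC hits its minimum where MC = AVC, at Q = 2, giving min AVC = 32 - 8·2 + 2·2^2 = $24.
P = $3 lies below min AVC = $24; no output level covers variable cost.
Best response: produce nothing and absorb the $201 fixed cost.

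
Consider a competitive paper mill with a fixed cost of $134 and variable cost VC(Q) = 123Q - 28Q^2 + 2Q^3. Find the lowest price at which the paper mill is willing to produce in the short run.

Short-run supply begins at min AVC. From VC = 123Q - 28Q^2 + 2Q^3, AVC = 123 - 28Q + 2Q^2.
dAVC/dQ = -28 + 4Q = 0 gives Q = 7. min AVC = 123 - 28·7 + 2·7^2 = 25.
For P < $25 the firm produces nothing.

$25 per unit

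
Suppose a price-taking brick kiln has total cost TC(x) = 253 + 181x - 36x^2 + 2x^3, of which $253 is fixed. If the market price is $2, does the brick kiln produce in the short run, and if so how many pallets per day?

From TC, MC = TC'(x) = 181 - 72x + 6x^2 and AVC = VC/x = 181 - 36x + 2x^2.
AVC is minimized where dAVC/dx = -36 + 4x = 0, at x = 9; min AVC = 181 - 36·9 + 2·9^2 = $19.
P = $2 lies below min AVC = $19; no output level covers variable cost.
Shutting down limits the loss to fixed cost, $253.

Shut down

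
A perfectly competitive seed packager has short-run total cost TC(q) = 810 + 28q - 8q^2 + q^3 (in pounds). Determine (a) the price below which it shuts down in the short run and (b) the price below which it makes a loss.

Shutdown price = min AVC. AVC = 28 - 8q + q^2, with vertex at q = 4 and minimum £12.
ATC = 810/q + 28 - 8q + q^2. Setting dATC/dq = −810/q^2 − 8 + 2q = 0 gives q = 9 (since 2·9^3 − 8·9^2 = 810).
min ATC = 810/9 + 28 − 8·9 + 9^2 = £127. That is the break-even price.
For £12 ≤ P < £127 the firm produces at a loss; below £12 it shuts down.

Shutdown price = £12; break-even price = £127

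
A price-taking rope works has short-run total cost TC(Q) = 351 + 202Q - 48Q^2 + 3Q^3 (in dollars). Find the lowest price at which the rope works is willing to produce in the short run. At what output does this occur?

$10 per unit, at Q = 8

The firm shuts down when price falls below the minimum of average variable cost. AVC = VC/Q = 202 - 48Q + 3Q^2.
At the minimum of AVC, MC = AVC. MC = 202 - 96Q + 9Q^2; setting MC = AVC gives 6Q^2 - 48Q = 0, so Q = 8. min AVC = 10.
For P < $10 the firm produces nothing.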